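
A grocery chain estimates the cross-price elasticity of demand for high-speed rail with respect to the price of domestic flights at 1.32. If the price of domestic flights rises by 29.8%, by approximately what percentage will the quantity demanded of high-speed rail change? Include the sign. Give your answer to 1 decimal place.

39.3%

%ΔQ ≈ ε × %ΔP of domestic flights = 1.32 × (29.8%) = 39.3%.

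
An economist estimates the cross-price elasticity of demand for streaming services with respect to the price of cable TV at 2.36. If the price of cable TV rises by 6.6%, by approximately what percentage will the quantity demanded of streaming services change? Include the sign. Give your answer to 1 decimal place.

%ΔQ ≈ ε × %ΔP of cable TV = 2.36 × (6.6%) = 15.6%.

15.6%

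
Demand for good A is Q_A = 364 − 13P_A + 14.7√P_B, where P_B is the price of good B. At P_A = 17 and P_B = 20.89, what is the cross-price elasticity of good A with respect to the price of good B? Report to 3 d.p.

0.160

At P_A = 17 and P_B = 20.89: Q_A = 210.187.
∂Q_A/∂P_B = 14.7/(2√P_B) = 14.7/(2√20.89) = 1.6081.
ε = (∂Q_A/∂P_B)(P_B/Q_A) = 1.6081 × (20.89/210.187) ≈ 0.160.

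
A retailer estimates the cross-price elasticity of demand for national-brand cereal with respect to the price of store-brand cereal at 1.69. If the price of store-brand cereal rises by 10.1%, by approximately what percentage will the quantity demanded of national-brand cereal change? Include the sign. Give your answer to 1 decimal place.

17.1%

%ΔQ ≈ ε × %ΔP of store-brand cereal = 1.69 × (10.1%) = 17.1%.
Demand for national-brand cereal rises by about 17.1%.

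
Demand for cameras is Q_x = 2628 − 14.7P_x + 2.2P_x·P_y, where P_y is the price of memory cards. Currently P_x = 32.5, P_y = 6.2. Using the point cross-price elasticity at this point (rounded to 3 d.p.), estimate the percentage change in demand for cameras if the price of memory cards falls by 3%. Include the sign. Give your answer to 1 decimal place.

At P_x = 32.5, P_y = 6.2: Q_x = 2593.55.
∂Q_x/∂P_y = 2.2P_x = 71.5000.
ε = (∂Q_x/∂P_y)(P_y/Q_x) = 71.5000 × 6.2/2593.55 ≈ 0.171.
%ΔQ_x ≈ ε × %ΔP_y = 0.171 × (-3%) = -0.5%.

-0.5%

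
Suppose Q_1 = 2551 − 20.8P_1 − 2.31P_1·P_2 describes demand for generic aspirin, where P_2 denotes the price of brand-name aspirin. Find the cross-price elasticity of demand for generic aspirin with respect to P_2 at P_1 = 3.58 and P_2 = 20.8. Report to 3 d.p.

-0.075

At P_1 = 3.58 and P_2 = 20.8: Q_1 = 2304.524.
∂Q_1/∂P_2 = -2.31P_1 = -2.31(3.58) = -8.2698.
ε = (∂Q_1/∂P_2)(P_2/Q_1) = -8.2698 × (20.8/2304.524) ≈ -0.075.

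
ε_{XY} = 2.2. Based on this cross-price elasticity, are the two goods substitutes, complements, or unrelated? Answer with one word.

ε = 2.2 > 0, so a higher price of good Y raises demand for good X: substitutes.

substitutes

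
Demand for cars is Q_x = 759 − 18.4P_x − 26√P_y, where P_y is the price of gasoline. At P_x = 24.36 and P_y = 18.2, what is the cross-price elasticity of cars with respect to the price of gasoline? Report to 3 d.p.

-0.277

At P_x = 24.36 and P_y = 18.2: Q_x = 199.856.
∂Q_x/∂P_y = -26/(2√P_y) = -26/(2√18.2) = -3.0472.
ε = (∂Q_x/∂P_y)(P_y/Q_x) = -3.0472 × (18.2/199.856) ≈ -0.277.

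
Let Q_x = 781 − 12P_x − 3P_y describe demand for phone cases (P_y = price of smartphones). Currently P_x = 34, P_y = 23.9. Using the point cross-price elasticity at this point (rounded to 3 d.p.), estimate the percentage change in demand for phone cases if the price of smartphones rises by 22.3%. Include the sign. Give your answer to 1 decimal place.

-5.3%

At P_x = 34, P_y = 23.9: Q_x = 301.3.
∂Q_x/∂P_y = -3.
ε = (∂Q_x/∂P_y)(P_y/Q_x) = -3.0000 × 23.9/301.3 ≈ -0.238.
%ΔQ_x ≈ ε × %ΔP_y = -0.238 × (22.3%) = -5.3%.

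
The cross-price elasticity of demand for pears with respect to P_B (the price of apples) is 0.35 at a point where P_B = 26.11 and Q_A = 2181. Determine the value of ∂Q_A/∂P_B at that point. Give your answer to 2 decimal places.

ε = (∂Q_A/∂P_B)·(P_B/Q_A) ⇒ ∂Q_A/∂P_B = ε·Q_A/P_B = 0.35 × 2181/26.11 ≈ 29.24.

29.24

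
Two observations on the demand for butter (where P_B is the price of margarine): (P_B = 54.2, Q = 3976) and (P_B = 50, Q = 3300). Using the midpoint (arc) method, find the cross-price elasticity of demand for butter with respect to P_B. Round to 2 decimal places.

2.31

ΔQ_A = 3300 − 3976 = -676; ΔP_B = 50 − 54.2 = -4.2.
Midpoints: Q̄_A = 3638.0, P̄_B = 52.10.
ε = (ΔQ_A/Q̄_A)/(ΔP_B/P̄_B) = (-676/3638.0)/(-4.2/52.10) ≈ 2.31.
ε > 0: butter and margarine are substitutes.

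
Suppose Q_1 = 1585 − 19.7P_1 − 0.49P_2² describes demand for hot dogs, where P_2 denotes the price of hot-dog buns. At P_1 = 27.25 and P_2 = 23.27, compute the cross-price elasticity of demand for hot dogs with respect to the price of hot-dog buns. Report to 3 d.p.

-0.678

At P_1 = 27.25 and P_2 = 23.27: Q_1 = 782.843.
∂Q_1/∂P_2 = -0.98P_2 = -0.98(23.27) = -22.8046.
ε = (∂Q_1/∂P_2)(P_2/Q_1) = -22.8046 × (23.27/782.843) ≈ -0.678.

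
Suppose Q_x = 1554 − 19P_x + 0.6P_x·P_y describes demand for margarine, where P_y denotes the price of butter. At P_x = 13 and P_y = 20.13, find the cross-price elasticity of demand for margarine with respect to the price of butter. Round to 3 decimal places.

0.107

At P_x = 13 and P_y = 20.13: Q_x = 1464.014.
∂Q_x/∂P_y = 0.6P_x = 0.6(13) = 7.8000.
ε = (∂Q_x/∂P_y)(P_y/Q_x) = 7.8000 × (20.13/1464.014) ≈ 0.107.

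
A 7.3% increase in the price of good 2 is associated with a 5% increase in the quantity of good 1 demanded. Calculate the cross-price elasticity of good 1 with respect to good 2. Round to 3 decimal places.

ε = (%ΔQ of good 1) / (%ΔP of good 2) = (5%) / (7.3%) ≈ 0.685.
Positive cross-price elasticity: substitutes.

0.685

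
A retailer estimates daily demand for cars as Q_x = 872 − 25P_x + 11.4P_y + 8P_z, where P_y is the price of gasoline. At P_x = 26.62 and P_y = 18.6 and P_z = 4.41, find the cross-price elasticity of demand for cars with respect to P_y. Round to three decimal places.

At P_x = 26.62 and P_y = 18.6 and P_z = 4.41: Q_x = 453.82.
∂Q_x/∂P_y = 11.4.
ε = (∂Q_x/∂P_y)(P_y/Q_x) = 11.4 × (18.6/453.82) ≈ 0.467.
Since ε > 0, cars and gasoline are substitutes.

0.467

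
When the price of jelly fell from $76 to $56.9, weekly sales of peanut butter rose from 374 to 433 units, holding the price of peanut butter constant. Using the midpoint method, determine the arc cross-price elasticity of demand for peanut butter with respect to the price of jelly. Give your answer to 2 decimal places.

ΔQ_A = 433 − 374 = 59; ΔP_B = 56.9 − 76 = -19.1.
Midpoints: Q̄_A = 403.5, P̄_B = 66.45.
ε = (ΔQ_A/Q̄_A)/(ΔP_B/P̄_B) = (59/403.5)/(-19.1/66.45) ≈ -0.51.

-0.51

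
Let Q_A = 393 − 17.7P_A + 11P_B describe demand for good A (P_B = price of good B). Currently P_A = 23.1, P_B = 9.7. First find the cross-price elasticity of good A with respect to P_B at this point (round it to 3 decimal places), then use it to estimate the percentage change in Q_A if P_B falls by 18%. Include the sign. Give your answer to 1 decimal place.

At P_A = 23.1, P_B = 9.7: Q_A = 90.83.
∂Q_A/∂P_B = 11.
ε = (∂Q_A/∂P_B)(P_B/Q_A) = 11.0000 × 9.7/90.83 ≈ 1.175.
%ΔQ_A ≈ ε × %ΔP_B = 1.175 × (-18%) = -21.2%.

-21.2%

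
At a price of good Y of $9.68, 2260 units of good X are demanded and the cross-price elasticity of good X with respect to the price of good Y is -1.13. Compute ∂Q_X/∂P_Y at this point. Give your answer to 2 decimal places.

ε = (∂Q_X/∂P_Y)·(P_Y/Q_X) ⇒ ∂Q_X/∂P_Y = ε·Q_X/P_Y = -1.13 × 2260/9.68 ≈ -263.82.

-263.82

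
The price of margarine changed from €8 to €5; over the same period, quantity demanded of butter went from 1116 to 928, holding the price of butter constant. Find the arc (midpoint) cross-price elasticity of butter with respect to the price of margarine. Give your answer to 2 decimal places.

ΔQ_A = 928 − 1116 = -188; ΔP_B = 5 − 8 = -3.
Midpoints: Q̄_A = 1022.0, P̄_B = 6.50.
ε = (ΔQ_A/Q̄_A)/(ΔP_B/P̄_B) = (-188/1022.0)/(-3/6.50) ≈ 0.40.

0.40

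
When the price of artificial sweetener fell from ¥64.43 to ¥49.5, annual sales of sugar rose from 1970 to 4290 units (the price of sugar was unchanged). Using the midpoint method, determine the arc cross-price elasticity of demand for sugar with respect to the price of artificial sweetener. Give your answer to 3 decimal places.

ΔQ_A = 4290 − 1970 = 2320; ΔP_B = 49.5 − 64.43 = -14.93.
Midpoints: Q̄_A = 3130.0, P̄_B = 56.97.
ε = (ΔQ_A/Q̄_A)/(ΔP_B/P̄_B) = (2320/3130.0)/(-14.93/56.97) ≈ -2.828.

-2.828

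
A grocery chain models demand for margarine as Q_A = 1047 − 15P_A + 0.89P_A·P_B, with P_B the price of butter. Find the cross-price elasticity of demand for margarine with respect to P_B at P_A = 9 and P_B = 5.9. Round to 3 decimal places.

At P_A = 9 and P_B = 5.9: Q_A = 959.259.
∂Q_A/∂P_B = 0.89P_A = 0.89(9) = 8.0100.
ε = (∂Q_A/∂P_B)(P_B/Q_A) = 8.0100 × (5.9/959.259) ≈ 0.049.

0.049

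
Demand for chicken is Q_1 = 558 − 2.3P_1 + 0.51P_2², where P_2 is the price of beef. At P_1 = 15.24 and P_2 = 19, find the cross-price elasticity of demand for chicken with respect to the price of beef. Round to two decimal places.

0.52

At P_1 = 15.24 and P_2 = 19: Q_1 = 707.058.
∂Q_1/∂P_2 = 1.02P_2 = 1.02(19) = 19.3800.
ε = (∂Q_1/∂P_2)(P_2/Q_1) = 19.3800 × (19/707.058) ≈ 0.52.
ε > 0: substitutes.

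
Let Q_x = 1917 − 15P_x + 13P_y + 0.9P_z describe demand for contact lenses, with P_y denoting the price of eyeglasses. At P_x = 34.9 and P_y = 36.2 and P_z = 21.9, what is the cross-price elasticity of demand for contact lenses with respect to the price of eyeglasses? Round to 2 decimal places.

At P_x = 34.9 and P_y = 36.2 and P_z = 21.9: Q_x = 1883.81.
∂Q_x/∂P_y = 13.
ε = (∂Q_x/∂P_y)(P_y/Q_x) = 13 × (36.2/1883.81) ≈ 0.25.

0.25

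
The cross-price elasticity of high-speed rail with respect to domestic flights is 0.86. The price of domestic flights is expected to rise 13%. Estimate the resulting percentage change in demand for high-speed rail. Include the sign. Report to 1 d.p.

11.2%

%ΔQ ≈ ε × %ΔP of domestic flights = 0.86 × (13%) = 11.2%.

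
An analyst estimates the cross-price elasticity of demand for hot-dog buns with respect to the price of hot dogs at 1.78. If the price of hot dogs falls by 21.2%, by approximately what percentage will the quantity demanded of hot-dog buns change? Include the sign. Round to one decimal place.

%ΔQ ≈ ε × %ΔP of hot dogs = 1.78 × (-21.2%) = -37.7%.

-37.7%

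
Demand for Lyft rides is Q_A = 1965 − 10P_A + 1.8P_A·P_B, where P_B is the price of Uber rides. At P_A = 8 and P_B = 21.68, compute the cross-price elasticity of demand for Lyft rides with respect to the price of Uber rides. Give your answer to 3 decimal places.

0.142

At P_A = 8 and P_B = 21.68: Q_A = 2197.192.
∂Q_A/∂P_B = 1.8P_A = 1.8(8) = 14.4000.
ε = (∂Q_A/∂P_B)(P_B/Q_A) = 14.4000 × (21.68/2197.192) ≈ 0.142.
ε > 0: substitutes.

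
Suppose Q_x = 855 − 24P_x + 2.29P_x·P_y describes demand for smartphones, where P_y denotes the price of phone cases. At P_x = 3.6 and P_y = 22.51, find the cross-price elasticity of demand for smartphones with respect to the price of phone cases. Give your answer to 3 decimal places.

At P_x = 3.6 and P_y = 22.51: Q_x = 954.172.
∂Q_x/∂P_y = 2.29P_x = 2.29(3.6) = 8.2440.
ε = (∂Q_x/∂P_y)(P_y/Q_x) = 8.2440 × (22.51/954.172) ≈ 0.194.
ε > 0: substitutes.

0.194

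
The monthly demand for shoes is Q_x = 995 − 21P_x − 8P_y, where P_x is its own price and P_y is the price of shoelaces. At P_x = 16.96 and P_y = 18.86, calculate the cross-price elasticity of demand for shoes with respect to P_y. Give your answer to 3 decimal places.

-0.309

At P_x = 16.96 and P_y = 18.86: Q_x = 487.96.
∂Q_x/∂P_y = -8.
ε = (∂Q_x/∂P_y)(P_y/Q_x) = -8 × (18.86/487.96) ≈ -0.309.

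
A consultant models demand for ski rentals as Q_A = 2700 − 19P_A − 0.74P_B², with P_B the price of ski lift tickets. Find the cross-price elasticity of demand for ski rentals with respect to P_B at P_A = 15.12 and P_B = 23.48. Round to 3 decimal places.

-0.407

At P_A = 15.12 and P_B = 23.48: Q_A = 2004.750.
∂Q_A/∂P_B = -1.48P_B = -1.48(23.48) = -34.7504.
ε = (∂Q_A/∂P_B)(P_B/Q_A) = -34.7504 × (23.48/2004.750) ≈ -0.407.
ε < 0: complements.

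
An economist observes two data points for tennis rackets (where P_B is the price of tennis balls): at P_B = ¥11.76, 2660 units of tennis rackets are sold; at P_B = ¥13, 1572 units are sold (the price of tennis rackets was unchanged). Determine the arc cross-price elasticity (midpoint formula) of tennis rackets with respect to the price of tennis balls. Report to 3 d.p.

ΔQ_A = 1572 − 2660 = -1088; ΔP_B = 13 − 11.76 = 1.24.
Midpoints: Q̄_A = 2116.0, P̄_B = 12.38.
ε = (ΔQ_A/Q̄_A)/(ΔP_B/P̄_B) = (-1088/2116.0)/(1.24/12.38) ≈ -5.133.
ε < 0: tennis rackets and tennis balls are complements.

-5.133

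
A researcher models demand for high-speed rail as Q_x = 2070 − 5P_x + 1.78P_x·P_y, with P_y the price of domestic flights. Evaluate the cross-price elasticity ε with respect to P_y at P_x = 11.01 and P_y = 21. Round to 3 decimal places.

At P_x = 11.01 and P_y = 21: Q_x = 2426.504.
∂Q_x/∂P_y = 1.78P_x = 1.78(11.01) = 19.5978.
ε = (∂Q_x/∂P_y)(P_y/Q_x) = 19.5978 × (21/2426.504) ≈ 0.170.

0.170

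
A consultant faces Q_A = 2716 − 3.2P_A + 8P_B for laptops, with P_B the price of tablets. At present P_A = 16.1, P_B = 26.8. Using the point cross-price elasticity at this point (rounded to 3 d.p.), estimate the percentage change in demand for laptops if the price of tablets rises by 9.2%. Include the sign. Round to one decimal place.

0.7%

At P_A = 16.1, P_B = 26.8: Q_A = 2878.88.
∂Q_A/∂P_B = 8.
ε = (∂Q_A/∂P_B)(P_B/Q_A) = 8.0000 × 26.8/2878.88 ≈ 0.074.
%ΔQ_A ≈ ε × %ΔP_B = 0.074 × (9.2%) = 0.7%.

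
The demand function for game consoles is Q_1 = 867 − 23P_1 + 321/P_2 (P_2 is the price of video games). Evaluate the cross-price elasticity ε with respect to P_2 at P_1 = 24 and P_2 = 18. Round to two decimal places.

At P_1 = 24 and P_2 = 18: Q_1 = 332.833.
∂Q_1/∂P_2 = −321/P_2² = -0.9907.
ε = (∂Q_1/∂P_2)(P_2/Q_1) = -0.9907 × (18/332.833) ≈ -0.05.

-0.05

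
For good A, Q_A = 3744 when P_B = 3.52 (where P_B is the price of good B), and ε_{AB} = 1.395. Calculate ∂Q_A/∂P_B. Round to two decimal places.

1483.77

ε = (∂Q_A/∂P_B)·(P_B/Q_A) ⇒ ∂Q_A/∂P_B = ε·Q_A/P_B = 1.395 × 3744/3.52 ≈ 1483.77.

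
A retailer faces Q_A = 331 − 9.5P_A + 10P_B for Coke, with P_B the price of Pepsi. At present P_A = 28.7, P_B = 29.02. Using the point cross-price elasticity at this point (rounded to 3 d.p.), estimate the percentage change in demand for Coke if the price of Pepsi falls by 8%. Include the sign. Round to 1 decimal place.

At P_A = 28.7, P_B = 29.02: Q_A = 348.55.
∂Q_A/∂P_B = 10.
ε = (∂Q_A/∂P_B)(P_B/Q_A) = 10.0000 × 29.02/348.55 ≈ 0.833.
%ΔQ_A ≈ ε × %ΔP_B = 0.833 × (-8%) = -6.7%.

-6.7%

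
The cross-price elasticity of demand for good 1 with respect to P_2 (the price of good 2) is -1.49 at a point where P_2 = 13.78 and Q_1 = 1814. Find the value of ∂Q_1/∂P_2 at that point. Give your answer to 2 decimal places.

ε = (∂Q_1/∂P_2)·(P_2/Q_1) ⇒ ∂Q_1/∂P_2 = ε·Q_1/P_2 = -1.49 × 1814/13.78 ≈ -196.14.

-196.14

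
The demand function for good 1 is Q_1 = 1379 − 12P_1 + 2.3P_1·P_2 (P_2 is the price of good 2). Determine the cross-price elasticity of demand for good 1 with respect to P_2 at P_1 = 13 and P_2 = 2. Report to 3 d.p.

0.047

At P_1 = 13 and P_2 = 2: Q_1 = 1282.8.
∂Q_1/∂P_2 = 2.3P_1 = 2.3(13) = 29.9000.
ε = (∂Q_1/∂P_2)(P_2/Q_1) = 29.9000 × (2/1282.8) ≈ 0.047.
ε > 0: substitutes.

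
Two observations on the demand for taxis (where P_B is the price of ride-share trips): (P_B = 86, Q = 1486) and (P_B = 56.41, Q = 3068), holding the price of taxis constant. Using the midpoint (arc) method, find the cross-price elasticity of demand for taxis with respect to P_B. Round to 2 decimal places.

ΔQ_A = 3068 − 1486 = 1582; ΔP_B = 56.41 − 86 = -29.59.
Midpoints: Q̄_A = 2277.0, P̄_B = 71.20.
ε = (ΔQ_A/Q̄_A)/(ΔP_B/P̄_B) = (1582/2277.0)/(-29.59/71.20) ≈ -1.67.

-1.67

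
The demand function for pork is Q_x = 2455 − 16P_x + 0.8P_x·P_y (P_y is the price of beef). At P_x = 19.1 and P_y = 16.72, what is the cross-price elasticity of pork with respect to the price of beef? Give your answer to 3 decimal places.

0.106

At P_x = 19.1 and P_y = 16.72: Q_x = 2404.882.
∂Q_x/∂P_y = 0.8P_x = 0.8(19.1) = 15.2800.
ε = (∂Q_x/∂P_y)(P_y/Q_x) = 15.2800 × (16.72/2404.882) ≈ 0.106.
ε > 0: substitutes.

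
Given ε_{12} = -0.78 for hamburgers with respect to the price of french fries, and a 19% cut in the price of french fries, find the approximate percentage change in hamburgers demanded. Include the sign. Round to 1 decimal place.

%ΔQ ≈ ε × %ΔP of french fries = -0.78 × (-19%) = 14.8%.

14.8%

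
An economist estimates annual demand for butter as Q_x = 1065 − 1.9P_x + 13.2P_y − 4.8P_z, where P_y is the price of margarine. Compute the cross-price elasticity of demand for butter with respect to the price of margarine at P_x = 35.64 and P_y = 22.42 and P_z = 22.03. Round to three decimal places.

0.249

At P_x = 35.64 and P_y = 22.42 and P_z = 22.03: Q_x = 1187.484.
∂Q_x/∂P_y = 13.2.
ε = (∂Q_x/∂P_y)(P_y/Q_x) = 13.2 × (22.42/1187.484) ≈ 0.249.
Since ε > 0, butter and margarine are substitutes.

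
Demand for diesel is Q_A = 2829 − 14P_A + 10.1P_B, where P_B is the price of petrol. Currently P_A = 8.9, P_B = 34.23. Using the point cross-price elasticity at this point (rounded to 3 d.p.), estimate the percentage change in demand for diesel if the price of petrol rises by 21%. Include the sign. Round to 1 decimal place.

2.4%

At P_A = 8.9, P_B = 34.23: Q_A = 3050.123.
∂Q_A/∂P_B = 10.1.
ε = (∂Q_A/∂P_B)(P_B/Q_A) = 10.1000 × 34.23/3050.123 ≈ 0.113.
%ΔQ_A ≈ ε × %ΔP_B = 0.113 × (21%) = 2.4%.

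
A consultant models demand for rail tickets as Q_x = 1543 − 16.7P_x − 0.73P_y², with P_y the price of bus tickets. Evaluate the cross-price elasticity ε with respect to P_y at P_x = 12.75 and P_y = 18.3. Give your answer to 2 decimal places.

At P_x = 12.75 and P_y = 18.3: Q_x = 1085.605.
∂Q_x/∂P_y = -1.46P_y = -1.46(18.3) = -26.7180.
ε = (∂Q_x/∂P_y)(P_y/Q_x) = -26.7180 × (18.3/1085.605) ≈ -0.45.
ε < 0: complements.

-0.45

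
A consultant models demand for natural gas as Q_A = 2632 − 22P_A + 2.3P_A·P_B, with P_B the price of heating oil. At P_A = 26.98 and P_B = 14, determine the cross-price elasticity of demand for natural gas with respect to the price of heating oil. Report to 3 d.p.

0.299

At P_A = 26.98 and P_B = 14: Q_A = 2907.196.
∂Q_A/∂P_B = 2.3P_A = 2.3(26.98) = 62.0540.
ε = (∂Q_A/∂P_B)(P_B/Q_A) = 62.0540 × (14/2907.196) ≈ 0.299.
ε > 0: substitutes.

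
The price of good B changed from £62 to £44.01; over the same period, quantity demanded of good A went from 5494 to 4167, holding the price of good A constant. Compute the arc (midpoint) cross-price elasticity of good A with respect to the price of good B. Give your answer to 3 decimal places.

0.809

ΔQ_A = 4167 − 5494 = -1327; ΔP_B = 44.01 − 62 = -17.99.
Midpoints: Q̄_A = 4830.5, P̄_B = 53.00.
ε = (ΔQ_A/Q̄_A)/(ΔP_B/P̄_B) = (-1327/4830.5)/(-17.99/53.00) ≈ 0.809.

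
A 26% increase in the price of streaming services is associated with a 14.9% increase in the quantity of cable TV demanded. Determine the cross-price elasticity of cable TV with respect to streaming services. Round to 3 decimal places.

ε = (%ΔQ of cable TV) / (%ΔP of streaming services) = (14.9%) / (26%) ≈ 0.573.

0.573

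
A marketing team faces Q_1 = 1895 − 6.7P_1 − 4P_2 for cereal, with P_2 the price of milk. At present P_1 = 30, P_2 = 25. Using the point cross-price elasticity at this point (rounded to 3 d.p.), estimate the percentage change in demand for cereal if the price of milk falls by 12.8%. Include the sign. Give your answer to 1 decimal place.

0.8%

At P_1 = 30, P_2 = 25: Q_1 = 1594.
∂Q_1/∂P_2 = -4.
ε = (∂Q_1/∂P_2)(P_2/Q_1) = -4.0000 × 25/1594 ≈ -0.063.
%ΔQ_1 ≈ ε × %ΔP_2 = -0.063 × (-12.8%) = 0.8%.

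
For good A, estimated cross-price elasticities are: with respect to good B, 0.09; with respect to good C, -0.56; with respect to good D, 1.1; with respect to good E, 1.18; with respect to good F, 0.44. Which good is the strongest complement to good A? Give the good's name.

good C

Complements have ε < 0. The most negative value is -0.56 (good C).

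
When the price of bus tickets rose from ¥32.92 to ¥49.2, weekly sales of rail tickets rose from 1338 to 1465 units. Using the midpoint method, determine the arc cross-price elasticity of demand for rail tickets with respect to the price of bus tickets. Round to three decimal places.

0.229

ΔQ_A = 1465 − 1338 = 127; ΔP_B = 49.2 − 32.92 = 16.28.
Midpoints: Q̄_A = 1401.5, P̄_B = 41.06.
ε = (ΔQ_A/Q̄_A)/(ΔP_B/P̄_B) = (127/1401.5)/(16.28/41.06) ≈ 0.229.
ε > 0: rail tickets and bus tickets are substitutes.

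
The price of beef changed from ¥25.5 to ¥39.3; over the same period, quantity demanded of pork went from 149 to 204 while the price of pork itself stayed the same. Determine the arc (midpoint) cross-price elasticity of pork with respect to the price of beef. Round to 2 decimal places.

ΔQ_A = 204 − 149 = 55; ΔP_B = 39.3 − 25.5 = 13.8.
Midpoints: Q̄_A = 176.5, P̄_B = 32.40.
ε = (ΔQ_A/Q̄_A)/(ΔP_B/P̄_B) = (55/176.5)/(13.8/32.40) ≈ 0.73.

0.73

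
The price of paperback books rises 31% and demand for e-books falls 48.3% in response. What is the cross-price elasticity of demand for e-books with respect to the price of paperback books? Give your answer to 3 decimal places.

-1.558

ε = (%ΔQ of e-books) / (%ΔP of paperback books) = (-48.3%) / (31%) ≈ -1.558.
Negative cross-price elasticity: complements.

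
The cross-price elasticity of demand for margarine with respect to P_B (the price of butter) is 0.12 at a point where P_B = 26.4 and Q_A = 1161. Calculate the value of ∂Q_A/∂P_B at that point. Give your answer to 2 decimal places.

ε = (∂Q_A/∂P_B)·(P_B/Q_A) ⇒ ∂Q_A/∂P_B = ε·Q_A/P_B = 0.12 × 1161/26.4 ≈ 5.28.

5.28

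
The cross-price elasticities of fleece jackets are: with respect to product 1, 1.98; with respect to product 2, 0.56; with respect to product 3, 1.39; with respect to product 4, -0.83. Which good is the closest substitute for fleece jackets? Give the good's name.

product 1

Substitutes have ε > 0. Among the positive values, 1.98 (product 1) is largest.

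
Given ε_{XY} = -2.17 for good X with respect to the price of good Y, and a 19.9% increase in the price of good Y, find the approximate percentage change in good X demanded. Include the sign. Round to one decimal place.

%ΔQ ≈ ε × %ΔP of good Y = -2.17 × (19.9%) = -43.2%.

-43.2%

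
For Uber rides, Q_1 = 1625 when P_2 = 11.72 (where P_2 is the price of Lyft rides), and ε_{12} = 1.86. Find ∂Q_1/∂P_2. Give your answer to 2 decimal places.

257.89

ε = (∂Q_1/∂P_2)·(P_2/Q_1) ⇒ ∂Q_1/∂P_2 = ε·Q_1/P_2 = 1.86 × 1625/11.72 ≈ 257.89.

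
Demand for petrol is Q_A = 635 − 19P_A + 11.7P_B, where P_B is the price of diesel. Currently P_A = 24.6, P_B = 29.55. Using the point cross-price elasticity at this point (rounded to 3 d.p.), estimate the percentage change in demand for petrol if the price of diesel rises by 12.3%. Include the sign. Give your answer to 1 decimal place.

8.3%

At P_A = 24.6, P_B = 29.55: Q_A = 513.335.
∂Q_A/∂P_B = 11.7.
ε = (∂Q_A/∂P_B)(P_B/Q_A) = 11.7000 × 29.55/513.335 ≈ 0.674.
%ΔQ_A ≈ ε × %ΔP_B = 0.674 × (12.3%) = 8.3%.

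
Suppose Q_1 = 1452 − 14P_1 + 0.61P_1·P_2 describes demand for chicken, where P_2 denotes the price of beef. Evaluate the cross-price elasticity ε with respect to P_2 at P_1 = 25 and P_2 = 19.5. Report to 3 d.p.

At P_1 = 25 and P_2 = 19.5: Q_1 = 1399.375.
∂Q_1/∂P_2 = 0.61P_1 = 0.61(25) = 15.2500.
ε = (∂Q_1/∂P_2)(P_2/Q_1) = 15.2500 × (19.5/1399.375) ≈ 0.213.
ε > 0: substitutes.

0.213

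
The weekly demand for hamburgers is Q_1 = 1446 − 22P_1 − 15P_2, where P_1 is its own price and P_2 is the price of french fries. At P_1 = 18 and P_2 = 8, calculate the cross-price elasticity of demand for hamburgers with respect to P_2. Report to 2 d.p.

-0.13

At P_1 = 18 and P_2 = 8: Q_1 = 930.
∂Q_1/∂P_2 = -15.
ε = (∂Q_1/∂P_2)(P_2/Q_1) = -15 × (8/930) ≈ -0.13.
Since ε < 0, hamburgers and french fries are complements.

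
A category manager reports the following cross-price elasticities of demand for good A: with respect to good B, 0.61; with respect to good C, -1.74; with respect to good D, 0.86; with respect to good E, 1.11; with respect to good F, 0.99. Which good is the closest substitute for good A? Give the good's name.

Substitutes have ε > 0. Among the positive values, 1.11 (good E) is largest.

good E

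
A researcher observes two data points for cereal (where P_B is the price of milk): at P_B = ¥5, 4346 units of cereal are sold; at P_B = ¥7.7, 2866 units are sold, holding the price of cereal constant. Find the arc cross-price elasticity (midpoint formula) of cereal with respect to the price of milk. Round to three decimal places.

-0.965

ΔQ_A = 2866 − 4346 = -1480; ΔP_B = 7.7 − 5 = 2.7.
Midpoints: Q̄_A = 3606.0, P̄_B = 6.35.
ε = (ΔQ_A/Q̄_A)/(ΔP_B/P̄_B) = (-1480/3606.0)/(2.7/6.35) ≈ -0.965.
ε < 0: cereal and milk are complements.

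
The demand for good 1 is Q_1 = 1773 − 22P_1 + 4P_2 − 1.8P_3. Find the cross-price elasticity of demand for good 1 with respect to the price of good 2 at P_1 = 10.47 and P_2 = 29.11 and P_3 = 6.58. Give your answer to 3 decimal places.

0.071

At P_1 = 10.47 and P_2 = 29.11 and P_3 = 6.58: Q_1 = 1647.256.
∂Q_1/∂P_2 = 4.
ε = (∂Q_1/∂P_2)(P_2/Q_1) = 4 × (29.11/1647.256) ≈ 0.071.
Since ε > 0, good 1 and good 2 are substitutes.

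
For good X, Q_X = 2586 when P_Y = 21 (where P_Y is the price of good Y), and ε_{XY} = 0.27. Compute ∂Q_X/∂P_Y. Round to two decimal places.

ε = (∂Q_X/∂P_Y)·(P_Y/Q_X) ⇒ ∂Q_X/∂P_Y = ε·Q_X/P_Y = 0.27 × 2586/21 ≈ 33.25.

33.25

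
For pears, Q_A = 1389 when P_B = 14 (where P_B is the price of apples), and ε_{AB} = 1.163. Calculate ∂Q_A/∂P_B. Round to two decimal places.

ε = (∂Q_A/∂P_B)·(P_B/Q_A) ⇒ ∂Q_A/∂P_B = ε·Q_A/P_B = 1.163 × 1389/14 ≈ 115.39.

115.39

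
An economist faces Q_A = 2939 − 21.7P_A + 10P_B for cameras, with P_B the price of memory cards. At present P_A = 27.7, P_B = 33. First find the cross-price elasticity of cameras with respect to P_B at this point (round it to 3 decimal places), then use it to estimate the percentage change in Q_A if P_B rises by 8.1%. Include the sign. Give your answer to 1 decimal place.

1.0%

At P_A = 27.7, P_B = 33: Q_A = 2667.91.
∂Q_A/∂P_B = 10.
ε = (∂Q_A/∂P_B)(P_B/Q_A) = 10.0000 × 33/2667.91 ≈ 0.124.
%ΔQ_A ≈ ε × %ΔP_B = 0.124 × (8.1%) = 1.0%.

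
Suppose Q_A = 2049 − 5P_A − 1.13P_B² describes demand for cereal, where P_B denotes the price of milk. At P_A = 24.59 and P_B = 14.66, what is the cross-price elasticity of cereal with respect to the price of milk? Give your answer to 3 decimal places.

At P_A = 24.59 and P_B = 14.66: Q_A = 1683.195.
∂Q_A/∂P_B = -2.26P_B = -2.26(14.66) = -33.1316.
ε = (∂Q_A/∂P_B)(P_B/Q_A) = -33.1316 × (14.66/1683.195) ≈ -0.289.
ε < 0: complements.

-0.289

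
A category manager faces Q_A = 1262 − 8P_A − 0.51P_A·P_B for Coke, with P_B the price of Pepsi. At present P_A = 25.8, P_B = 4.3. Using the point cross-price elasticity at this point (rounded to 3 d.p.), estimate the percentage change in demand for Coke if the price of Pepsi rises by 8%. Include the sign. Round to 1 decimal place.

-0.5%

At P_A = 25.8, P_B = 4.3: Q_A = 999.021.
∂Q_A/∂P_B = -0.51P_A = -13.1580.
ε = (∂Q_A/∂P_B)(P_B/Q_A) = -13.1580 × 4.3/999.021 ≈ -0.057.
%ΔQ_A ≈ ε × %ΔP_B = -0.057 × (8%) = -0.5%.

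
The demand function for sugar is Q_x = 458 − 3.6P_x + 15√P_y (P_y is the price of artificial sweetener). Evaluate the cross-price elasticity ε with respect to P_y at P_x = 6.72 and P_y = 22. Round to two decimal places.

0.07

At P_x = 6.72 and P_y = 22: Q_x = 504.164.
∂Q_x/∂P_y = 15/(2√P_y) = 15/(2√22) = 1.5990.
ε = (∂Q_x/∂P_y)(P_y/Q_x) = 1.5990 × (22/504.164) ≈ 0.07.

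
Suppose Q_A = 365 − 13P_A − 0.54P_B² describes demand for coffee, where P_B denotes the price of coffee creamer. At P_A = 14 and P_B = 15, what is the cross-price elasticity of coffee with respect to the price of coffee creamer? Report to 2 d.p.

At P_A = 14 and P_B = 15: Q_A = 61.5.
∂Q_A/∂P_B = -1.08P_B = -1.08(15) = -16.2000.
ε = (∂Q_A/∂P_B)(P_B/Q_A) = -16.2000 × (15/61.5) ≈ -3.95.

-3.95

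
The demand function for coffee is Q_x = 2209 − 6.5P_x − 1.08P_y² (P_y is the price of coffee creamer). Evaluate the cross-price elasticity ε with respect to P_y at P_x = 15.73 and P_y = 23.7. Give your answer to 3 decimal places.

-0.809

At P_x = 15.73 and P_y = 23.7: Q_x = 1500.130.
∂Q_x/∂P_y = -2.16P_y = -2.16(23.7) = -51.1920.
ε = (∂Q_x/∂P_y)(P_y/Q_x) = -51.1920 × (23.7/1500.130) ≈ -0.809.
ε < 0: complements.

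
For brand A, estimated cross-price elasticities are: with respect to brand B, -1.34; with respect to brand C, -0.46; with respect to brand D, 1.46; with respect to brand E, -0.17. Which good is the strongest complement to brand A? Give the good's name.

Complements have ε < 0. The most negative value is -1.34 (brand B).

brand B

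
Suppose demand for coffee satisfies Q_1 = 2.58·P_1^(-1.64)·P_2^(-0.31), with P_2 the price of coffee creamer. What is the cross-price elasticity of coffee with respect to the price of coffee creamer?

-0.31

In a log-linear (constant-elasticity) demand function, the coefficient on the exponent of P_2 is the cross-price elasticity.
ε = -0.31. Negative, so coffee and coffee creamer are complements.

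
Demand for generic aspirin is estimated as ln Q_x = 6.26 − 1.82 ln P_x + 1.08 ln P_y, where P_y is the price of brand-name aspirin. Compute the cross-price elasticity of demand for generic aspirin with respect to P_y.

In a log-linear (constant-elasticity) demand function, the coefficient on ln P_y is the cross-price elasticity.
ε = 1.08. Positive, so generic aspirin and brand-name aspirin are substitutes.

1.08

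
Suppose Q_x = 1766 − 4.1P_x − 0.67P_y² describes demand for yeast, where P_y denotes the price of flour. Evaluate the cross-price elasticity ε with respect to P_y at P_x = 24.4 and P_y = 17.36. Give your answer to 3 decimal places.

-0.276

At P_x = 24.4 and P_y = 17.36: Q_x = 1464.042.
∂Q_x/∂P_y = -1.34P_y = -1.34(17.36) = -23.2624.
ε = (∂Q_x/∂P_y)(P_y/Q_x) = -23.2624 × (17.36/1464.042) ≈ -0.276.
ε < 0: complements.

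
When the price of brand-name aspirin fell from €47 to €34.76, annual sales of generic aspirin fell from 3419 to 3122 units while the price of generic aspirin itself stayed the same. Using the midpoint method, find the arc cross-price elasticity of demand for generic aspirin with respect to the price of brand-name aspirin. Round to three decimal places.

0.303

ΔQ_A = 3122 − 3419 = -297; ΔP_B = 34.76 − 47 = -12.24.
Midpoints: Q̄_A = 3270.5, P̄_B = 40.88.
ε = (ΔQ_A/Q̄_A)/(ΔP_B/P̄_B) = (-297/3270.5)/(-12.24/40.88) ≈ 0.303.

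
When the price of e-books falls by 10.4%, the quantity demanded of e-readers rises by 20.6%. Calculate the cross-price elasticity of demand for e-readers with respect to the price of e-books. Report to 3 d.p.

ε = (%ΔQ of e-readers) / (%ΔP of e-books) = (20.6%) / (-10.4%) ≈ -1.981.
Negative cross-price elasticity: complements.

-1.981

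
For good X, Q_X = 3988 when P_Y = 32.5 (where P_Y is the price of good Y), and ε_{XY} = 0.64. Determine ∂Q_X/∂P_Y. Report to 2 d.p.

78.53

ε = (∂Q_X/∂P_Y)·(P_Y/Q_X) ⇒ ∂Q_X/∂P_Y = ε·Q_X/P_Y = 0.64 × 3988/32.5 ≈ 78.53.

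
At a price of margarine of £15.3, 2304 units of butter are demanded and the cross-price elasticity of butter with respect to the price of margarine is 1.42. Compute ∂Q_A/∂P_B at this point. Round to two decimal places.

213.84

ε = (∂Q_A/∂P_B)·(P_B/Q_A) ⇒ ∂Q_A/∂P_B = ε·Q_A/P_B = 1.42 × 2304/15.3 ≈ 213.84.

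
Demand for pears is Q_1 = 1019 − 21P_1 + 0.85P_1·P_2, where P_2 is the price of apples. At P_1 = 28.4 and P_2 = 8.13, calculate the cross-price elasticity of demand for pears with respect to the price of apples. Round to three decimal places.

At P_1 = 28.4 and P_2 = 8.13: Q_1 = 618.858.
∂Q_1/∂P_2 = 0.85P_1 = 0.85(28.4) = 24.1400.
ε = (∂Q_1/∂P_2)(P_2/Q_1) = 24.1400 × (8.13/618.858) ≈ 0.317.
ε > 0: substitutes.

0.317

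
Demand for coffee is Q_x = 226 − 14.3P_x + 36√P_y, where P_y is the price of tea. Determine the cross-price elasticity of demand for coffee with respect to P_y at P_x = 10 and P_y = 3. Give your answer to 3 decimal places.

At P_x = 10 and P_y = 3: Q_x = 145.354.
∂Q_x/∂P_y = 36/(2√P_y) = 36/(2√3) = 10.3923.
ε = (∂Q_x/∂P_y)(P_y/Q_x) = 10.3923 × (3/145.354) ≈ 0.214.

0.214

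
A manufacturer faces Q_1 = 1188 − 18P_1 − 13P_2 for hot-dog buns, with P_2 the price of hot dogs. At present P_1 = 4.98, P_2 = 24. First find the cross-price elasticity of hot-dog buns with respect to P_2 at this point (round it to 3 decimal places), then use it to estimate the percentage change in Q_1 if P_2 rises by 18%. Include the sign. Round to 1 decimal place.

-7.1%

At P_1 = 4.98, P_2 = 24: Q_1 = 786.36.
∂Q_1/∂P_2 = -13.
ε = (∂Q_1/∂P_2)(P_2/Q_1) = -13.0000 × 24/786.36 ≈ -0.397.
%ΔQ_1 ≈ ε × %ΔP_2 = -0.397 × (18%) = -7.1%.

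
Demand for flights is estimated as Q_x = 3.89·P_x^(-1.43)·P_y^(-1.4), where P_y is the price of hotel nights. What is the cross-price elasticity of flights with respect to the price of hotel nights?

In a log-linear (constant-elasticity) demand function, the coefficient on the exponent of P_y is the cross-price elasticity.
ε = -1.40. Negative, so flights and hotel nights are complements.

-1.40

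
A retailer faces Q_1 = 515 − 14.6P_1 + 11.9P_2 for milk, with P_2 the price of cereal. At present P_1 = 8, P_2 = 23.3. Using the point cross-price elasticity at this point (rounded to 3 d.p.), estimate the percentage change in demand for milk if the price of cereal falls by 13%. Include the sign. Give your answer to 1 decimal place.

-5.3%

At P_1 = 8, P_2 = 23.3: Q_1 = 675.47.
∂Q_1/∂P_2 = 11.9.
ε = (∂Q_1/∂P_2)(P_2/Q_1) = 11.9000 × 23.3/675.47 ≈ 0.410.
%ΔQ_1 ≈ ε × %ΔP_2 = 0.410 × (-13%) = -5.3%.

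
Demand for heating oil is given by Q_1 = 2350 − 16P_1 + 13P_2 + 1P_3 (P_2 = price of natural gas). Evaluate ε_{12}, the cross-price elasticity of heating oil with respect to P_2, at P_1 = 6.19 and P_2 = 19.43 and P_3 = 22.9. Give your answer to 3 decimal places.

At P_1 = 6.19 and P_2 = 19.43 and P_3 = 22.9: Q_1 = 2526.45.
∂Q_1/∂P_2 = 13.
ε = (∂Q_1/∂P_2)(P_2/Q_1) = 13 × (19.43/2526.45) ≈ 0.100.

0.100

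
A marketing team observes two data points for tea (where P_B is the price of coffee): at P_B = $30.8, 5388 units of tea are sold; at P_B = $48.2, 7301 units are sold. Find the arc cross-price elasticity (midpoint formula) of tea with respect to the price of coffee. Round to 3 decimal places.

0.684

ΔQ_A = 7301 − 5388 = 1913; ΔP_B = 48.2 − 30.8 = 17.4.
Midpoints: Q̄_A = 6344.5, P̄_B = 39.50.
ε = (ΔQ_A/Q̄_A)/(ΔP_B/P̄_B) = (1913/6344.5)/(17.4/39.50) ≈ 0.684.
ε > 0: tea and coffee are substitutes.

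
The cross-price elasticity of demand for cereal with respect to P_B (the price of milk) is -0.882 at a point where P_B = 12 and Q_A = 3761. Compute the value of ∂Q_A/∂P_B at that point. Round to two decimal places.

-276.43

ε = (∂Q_A/∂P_B)·(P_B/Q_A) ⇒ ∂Q_A/∂P_B = ε·Q_A/P_B = -0.882 × 3761/12 ≈ -276.43.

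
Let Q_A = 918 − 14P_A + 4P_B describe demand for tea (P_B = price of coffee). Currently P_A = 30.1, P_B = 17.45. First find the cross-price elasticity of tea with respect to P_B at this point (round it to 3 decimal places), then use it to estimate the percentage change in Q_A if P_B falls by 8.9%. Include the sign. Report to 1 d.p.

At P_A = 30.1, P_B = 17.45: Q_A = 566.4.
∂Q_A/∂P_B = 4.
ε = (∂Q_A/∂P_B)(P_B/Q_A) = 4.0000 × 17.45/566.4 ≈ 0.123.
%ΔQ_A ≈ ε × %ΔP_B = 0.123 × (-8.9%) = -1.1%.

-1.1%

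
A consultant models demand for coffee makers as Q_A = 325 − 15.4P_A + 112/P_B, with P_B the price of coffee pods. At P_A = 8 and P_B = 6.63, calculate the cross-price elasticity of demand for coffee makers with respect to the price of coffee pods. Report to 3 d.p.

-0.077

At P_A = 8 and P_B = 6.63: Q_A = 218.693.
∂Q_A/∂P_B = −112/P_B² = -2.5480.
ε = (∂Q_A/∂P_B)(P_B/Q_A) = -2.5480 × (6.63/218.693) ≈ -0.077.
ε < 0: complements.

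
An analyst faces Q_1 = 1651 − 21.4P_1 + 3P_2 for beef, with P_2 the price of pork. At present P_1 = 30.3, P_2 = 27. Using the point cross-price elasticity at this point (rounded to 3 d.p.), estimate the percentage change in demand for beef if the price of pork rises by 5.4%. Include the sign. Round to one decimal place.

0.4%

At P_1 = 30.3, P_2 = 27: Q_1 = 1083.58.
∂Q_1/∂P_2 = 3.
ε = (∂Q_1/∂P_2)(P_2/Q_1) = 3.0000 × 27/1083.58 ≈ 0.075.
%ΔQ_1 ≈ ε × %ΔP_2 = 0.075 × (5.4%) = 0.4%.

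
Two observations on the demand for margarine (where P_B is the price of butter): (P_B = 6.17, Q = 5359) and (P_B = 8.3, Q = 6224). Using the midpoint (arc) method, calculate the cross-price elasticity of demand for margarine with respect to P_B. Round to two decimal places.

0.51

ΔQ_A = 6224 − 5359 = 865; ΔP_B = 8.3 − 6.17 = 2.13.
Midpoints: Q̄_A = 5791.5, P̄_B = 7.24.
ε = (ΔQ_A/Q̄_A)/(ΔP_B/P̄_B) = (865/5791.5)/(2.13/7.24) ≈ 0.51.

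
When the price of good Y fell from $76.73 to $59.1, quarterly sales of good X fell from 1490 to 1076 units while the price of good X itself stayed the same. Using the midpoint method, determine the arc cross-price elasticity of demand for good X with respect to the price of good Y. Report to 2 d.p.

ΔQ_X = 1076 − 1490 = -414; ΔP_Y = 59.1 − 76.73 = -17.63.
Midpoints: Q̄_X = 1283.0, P̄_Y = 67.92.
ε = (ΔQ_X/Q̄_X)/(ΔP_Y/P̄_Y) = (-414/1283.0)/(-17.63/67.92) ≈ 1.24.

1.24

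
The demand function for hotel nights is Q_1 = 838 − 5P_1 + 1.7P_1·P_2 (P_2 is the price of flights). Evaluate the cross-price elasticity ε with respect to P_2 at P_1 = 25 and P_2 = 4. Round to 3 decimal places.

At P_1 = 25 and P_2 = 4: Q_1 = 883.
∂Q_1/∂P_2 = 1.7P_1 = 1.7(25) = 42.5000.
ε = (∂Q_1/∂P_2)(P_2/Q_1) = 42.5000 × (4/883) ≈ 0.193.

0.193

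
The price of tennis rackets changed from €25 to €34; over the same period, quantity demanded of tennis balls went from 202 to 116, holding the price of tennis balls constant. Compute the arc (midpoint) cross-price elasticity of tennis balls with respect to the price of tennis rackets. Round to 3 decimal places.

ΔQ_A = 116 − 202 = -86; ΔP_B = 34 − 25 = 9.
Midpoints: Q̄_A = 159.0, P̄_B = 29.50.
ε = (ΔQ_A/Q̄_A)/(ΔP_B/P̄_B) = (-86/159.0)/(9/29.50) ≈ -1.773.
ε < 0: tennis balls and tennis rackets are complements.

-1.773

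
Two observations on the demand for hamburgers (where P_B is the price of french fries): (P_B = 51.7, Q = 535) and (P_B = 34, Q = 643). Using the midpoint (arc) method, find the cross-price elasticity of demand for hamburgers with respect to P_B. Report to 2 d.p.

ΔQ_A = 643 − 535 = 108; ΔP_B = 34 − 51.7 = -17.7.
Midpoints: Q̄_A = 589.0, P̄_B = 42.85.
ε = (ΔQ_A/Q̄_A)/(ΔP_B/P̄_B) = (108/589.0)/(-17.7/42.85) ≈ -0.44.
ε < 0: hamburgers and french fries are complements.

-0.44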